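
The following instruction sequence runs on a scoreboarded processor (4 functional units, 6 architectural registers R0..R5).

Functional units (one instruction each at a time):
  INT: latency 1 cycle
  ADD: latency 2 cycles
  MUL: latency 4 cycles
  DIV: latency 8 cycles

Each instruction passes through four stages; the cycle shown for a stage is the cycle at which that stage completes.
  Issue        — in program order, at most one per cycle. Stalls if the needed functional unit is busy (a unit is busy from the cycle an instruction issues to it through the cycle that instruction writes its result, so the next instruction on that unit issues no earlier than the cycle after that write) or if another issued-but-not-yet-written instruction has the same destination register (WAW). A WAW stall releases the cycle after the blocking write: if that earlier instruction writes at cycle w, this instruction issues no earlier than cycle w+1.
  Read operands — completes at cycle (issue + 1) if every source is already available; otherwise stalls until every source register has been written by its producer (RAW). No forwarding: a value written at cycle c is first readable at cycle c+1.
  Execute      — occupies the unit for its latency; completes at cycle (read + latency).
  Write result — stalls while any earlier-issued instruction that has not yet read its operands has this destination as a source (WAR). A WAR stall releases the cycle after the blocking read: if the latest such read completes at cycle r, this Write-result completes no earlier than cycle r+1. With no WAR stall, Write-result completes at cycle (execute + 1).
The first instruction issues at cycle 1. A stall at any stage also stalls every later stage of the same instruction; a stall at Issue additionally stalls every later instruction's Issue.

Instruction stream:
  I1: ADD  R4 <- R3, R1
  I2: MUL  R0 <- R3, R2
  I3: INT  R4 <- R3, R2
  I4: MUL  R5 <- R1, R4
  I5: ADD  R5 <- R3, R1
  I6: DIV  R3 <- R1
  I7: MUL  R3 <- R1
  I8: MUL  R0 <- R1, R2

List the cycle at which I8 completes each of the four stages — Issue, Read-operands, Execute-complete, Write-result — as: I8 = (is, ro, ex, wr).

I8 = (35, 36, 40, 41)

[1] I1 issues→ADD
[2] I1 reads, I2 issues→MUL
[3] I2 reads
[4] I1 exec-done
[5] I1 writes R4
[6] I3 issues→INT
[7] I2 exec-done, I3 reads
[8] I2 writes R0, I3 exec-done
[9] I3 writes R4, I4 issues→MUL
[10] I4 reads
[14] I4 exec-done
[15] I4 writes R5
[16] I5 issues→ADD
[17] I5 reads, I6 issues→DIV
[18] I6 reads
[19] I5 exec-done
[20] I5 writes R5
[26] I6 exec-done
[27] I6 writes R3
[28] I7 issues→MUL
[29] I7 reads
[33] I7 exec-done
[34] I7 writes R3
[35] I8 issues→MUL
[36] I8 reads
[40] I8 exec-done
[41] I8 writes R0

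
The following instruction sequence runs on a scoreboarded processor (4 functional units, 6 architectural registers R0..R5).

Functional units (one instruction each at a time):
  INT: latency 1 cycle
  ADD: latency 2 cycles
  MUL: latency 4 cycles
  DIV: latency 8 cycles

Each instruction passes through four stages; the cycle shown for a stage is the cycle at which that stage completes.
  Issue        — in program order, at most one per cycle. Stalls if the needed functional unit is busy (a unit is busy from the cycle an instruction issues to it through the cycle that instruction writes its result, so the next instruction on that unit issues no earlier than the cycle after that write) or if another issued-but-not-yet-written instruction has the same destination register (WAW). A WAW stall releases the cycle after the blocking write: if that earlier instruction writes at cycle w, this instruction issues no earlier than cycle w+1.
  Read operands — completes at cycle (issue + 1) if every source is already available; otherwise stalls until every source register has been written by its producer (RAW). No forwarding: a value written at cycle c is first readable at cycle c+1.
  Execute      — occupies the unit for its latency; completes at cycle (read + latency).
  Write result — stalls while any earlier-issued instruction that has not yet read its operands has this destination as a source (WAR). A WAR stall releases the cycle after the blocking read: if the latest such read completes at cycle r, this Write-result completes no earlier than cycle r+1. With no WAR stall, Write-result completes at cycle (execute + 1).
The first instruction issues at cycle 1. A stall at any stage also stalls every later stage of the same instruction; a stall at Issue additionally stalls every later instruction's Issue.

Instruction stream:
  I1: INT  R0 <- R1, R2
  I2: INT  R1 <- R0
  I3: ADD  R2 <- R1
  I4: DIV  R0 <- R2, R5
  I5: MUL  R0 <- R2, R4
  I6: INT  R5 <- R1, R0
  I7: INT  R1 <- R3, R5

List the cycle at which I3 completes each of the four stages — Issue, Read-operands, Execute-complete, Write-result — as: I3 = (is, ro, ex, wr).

I3 = (6, 9, 11, 12)

I1  is:1  ro:2  ex:3  wr:4
I2  is:5  ro:6  ex:7  wr:8  — struct: INT busy until I1 writes@4
I3  is:6  ro:9  ex:11  wr:12  — RAW R1: wait I2 write@8
I4  is:7  ro:13  ex:21  wr:22  — RAW R2: wait I3 write@12
I5  is:23  ro:24  ex:28  wr:29  — WAW R0: wait I4 write@22
I6  is:24  ro:30  ex:31  wr:32  — RAW R0: wait I5 write@29
I7  is:33  ro:34  ex:35  wr:36  — struct: INT busy until I6 writes@32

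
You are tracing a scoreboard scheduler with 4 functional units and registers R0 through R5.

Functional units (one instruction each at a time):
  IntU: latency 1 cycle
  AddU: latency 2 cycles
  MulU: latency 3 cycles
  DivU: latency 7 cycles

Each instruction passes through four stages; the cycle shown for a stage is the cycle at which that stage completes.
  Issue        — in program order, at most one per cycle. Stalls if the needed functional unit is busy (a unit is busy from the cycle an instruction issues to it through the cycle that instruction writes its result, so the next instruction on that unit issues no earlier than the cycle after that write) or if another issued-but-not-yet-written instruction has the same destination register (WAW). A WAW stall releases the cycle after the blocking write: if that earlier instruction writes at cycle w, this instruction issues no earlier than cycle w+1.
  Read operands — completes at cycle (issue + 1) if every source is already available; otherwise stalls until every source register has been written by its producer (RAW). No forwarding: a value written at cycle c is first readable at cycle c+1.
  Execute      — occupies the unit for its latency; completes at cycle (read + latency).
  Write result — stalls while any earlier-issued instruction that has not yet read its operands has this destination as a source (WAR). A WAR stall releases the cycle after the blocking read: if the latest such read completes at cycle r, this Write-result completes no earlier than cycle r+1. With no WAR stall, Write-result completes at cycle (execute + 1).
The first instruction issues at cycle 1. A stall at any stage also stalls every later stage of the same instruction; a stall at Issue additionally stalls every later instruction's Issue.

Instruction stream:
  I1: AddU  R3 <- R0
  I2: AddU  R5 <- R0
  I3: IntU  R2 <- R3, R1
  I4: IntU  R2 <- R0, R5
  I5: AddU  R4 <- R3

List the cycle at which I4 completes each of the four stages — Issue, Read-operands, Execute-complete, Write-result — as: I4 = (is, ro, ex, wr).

I4 = (11, 12, 13, 14)

cycle 1: I1 dispatched to AddU
cycle 2: I1 operands ready
cycle 4: I1 complete
cycle 5: R3←I1
cycle 6: I2 dispatched to AddU
cycle 7: I2 operands ready | I3 dispatched to IntU
cycle 8: I3 operands ready
cycle 9: I2 complete | I3 complete
cycle 10: R5←I2 | R2←I3
cycle 11: I4 dispatched to IntU
cycle 12: I4 operands ready | I5 dispatched to AddU
cycle 13: I4 complete | I5 operands ready
cycle 14: R2←I4
cycle 15: I5 complete
cycle 16: R4←I5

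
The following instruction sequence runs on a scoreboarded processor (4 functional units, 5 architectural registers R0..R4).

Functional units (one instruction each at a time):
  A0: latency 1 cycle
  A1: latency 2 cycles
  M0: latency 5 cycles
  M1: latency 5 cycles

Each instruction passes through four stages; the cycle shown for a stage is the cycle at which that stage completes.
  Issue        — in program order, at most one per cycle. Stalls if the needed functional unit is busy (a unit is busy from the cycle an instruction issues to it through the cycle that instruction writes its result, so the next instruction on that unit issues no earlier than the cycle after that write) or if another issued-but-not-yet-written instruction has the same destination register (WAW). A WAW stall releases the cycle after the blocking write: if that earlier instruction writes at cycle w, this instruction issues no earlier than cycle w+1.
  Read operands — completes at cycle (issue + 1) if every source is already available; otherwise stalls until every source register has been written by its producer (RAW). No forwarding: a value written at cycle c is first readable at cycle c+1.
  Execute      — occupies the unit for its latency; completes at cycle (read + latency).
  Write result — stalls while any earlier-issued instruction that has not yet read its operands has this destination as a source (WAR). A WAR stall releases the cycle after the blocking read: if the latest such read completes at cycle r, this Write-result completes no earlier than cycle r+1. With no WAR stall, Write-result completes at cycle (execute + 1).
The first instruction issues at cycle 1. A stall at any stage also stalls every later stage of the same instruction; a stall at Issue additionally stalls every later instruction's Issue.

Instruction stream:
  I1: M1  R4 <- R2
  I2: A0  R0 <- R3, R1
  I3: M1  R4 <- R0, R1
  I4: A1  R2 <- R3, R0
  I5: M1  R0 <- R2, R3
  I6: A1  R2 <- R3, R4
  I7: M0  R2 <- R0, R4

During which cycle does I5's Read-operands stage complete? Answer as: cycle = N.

t=1  I1 dispatched to M1
t=2  I1 operands ready; I2 dispatched to A0
t=3  I2 operands ready
t=4  I2 complete
t=5  R0←I2
t=7  I1 complete
t=8  R4←I1
t=9  I3 dispatched to M1
t=10  I3 operands ready; I4 dispatched to A1
t=11  I4 operands ready
t=13  I4 complete
t=14  R2←I4
t=15  I3 complete
t=16  R4←I3
t=17  I5 dispatched to M1
t=18  I5 operands ready; I6 dispatched to A1
t=19  I6 operands ready
t=21  I6 complete
t=22  R2←I6
t=23  I5 complete; I7 dispatched to M0
t=24  R0←I5
t=25  I7 operands ready
t=30  I7 complete
t=31  R2←I7

cycle = 18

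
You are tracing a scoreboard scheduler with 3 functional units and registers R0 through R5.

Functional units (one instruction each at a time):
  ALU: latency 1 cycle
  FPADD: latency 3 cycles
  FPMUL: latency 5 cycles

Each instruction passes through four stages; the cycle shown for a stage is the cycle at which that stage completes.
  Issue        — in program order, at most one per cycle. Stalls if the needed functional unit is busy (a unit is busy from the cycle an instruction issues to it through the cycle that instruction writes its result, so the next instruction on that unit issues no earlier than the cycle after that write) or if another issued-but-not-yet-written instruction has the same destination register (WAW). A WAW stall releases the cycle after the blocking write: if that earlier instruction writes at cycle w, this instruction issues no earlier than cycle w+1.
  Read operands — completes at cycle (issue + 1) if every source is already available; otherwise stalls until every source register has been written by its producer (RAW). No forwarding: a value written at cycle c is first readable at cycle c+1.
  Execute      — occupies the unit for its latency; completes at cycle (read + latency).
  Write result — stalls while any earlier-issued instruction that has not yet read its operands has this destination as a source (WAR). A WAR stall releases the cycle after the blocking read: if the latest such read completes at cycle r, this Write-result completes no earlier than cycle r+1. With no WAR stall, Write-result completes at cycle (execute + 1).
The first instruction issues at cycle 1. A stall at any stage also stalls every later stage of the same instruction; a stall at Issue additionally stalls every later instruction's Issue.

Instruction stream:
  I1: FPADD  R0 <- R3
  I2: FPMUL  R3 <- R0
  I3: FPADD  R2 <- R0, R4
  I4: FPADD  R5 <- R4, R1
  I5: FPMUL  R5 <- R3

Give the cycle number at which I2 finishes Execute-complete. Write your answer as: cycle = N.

cycle = 12

t=1  I1 dispatched to FPADD
t=2  I1 operands ready · I2 dispatched to FPMUL
t=5  I1 complete
t=6  R0←I1
t=7  I2 operands ready · I3 dispatched to FPADD
t=8  I3 operands ready
t=11  I3 complete
t=12  I2 complete · R2←I3
t=13  R3←I2 · I4 dispatched to FPADD
t=14  I4 operands ready
t=17  I4 complete
t=18  R5←I4
t=19  I5 dispatched to FPMUL
t=20  I5 operands ready
t=25  I5 complete
t=26  R5←I5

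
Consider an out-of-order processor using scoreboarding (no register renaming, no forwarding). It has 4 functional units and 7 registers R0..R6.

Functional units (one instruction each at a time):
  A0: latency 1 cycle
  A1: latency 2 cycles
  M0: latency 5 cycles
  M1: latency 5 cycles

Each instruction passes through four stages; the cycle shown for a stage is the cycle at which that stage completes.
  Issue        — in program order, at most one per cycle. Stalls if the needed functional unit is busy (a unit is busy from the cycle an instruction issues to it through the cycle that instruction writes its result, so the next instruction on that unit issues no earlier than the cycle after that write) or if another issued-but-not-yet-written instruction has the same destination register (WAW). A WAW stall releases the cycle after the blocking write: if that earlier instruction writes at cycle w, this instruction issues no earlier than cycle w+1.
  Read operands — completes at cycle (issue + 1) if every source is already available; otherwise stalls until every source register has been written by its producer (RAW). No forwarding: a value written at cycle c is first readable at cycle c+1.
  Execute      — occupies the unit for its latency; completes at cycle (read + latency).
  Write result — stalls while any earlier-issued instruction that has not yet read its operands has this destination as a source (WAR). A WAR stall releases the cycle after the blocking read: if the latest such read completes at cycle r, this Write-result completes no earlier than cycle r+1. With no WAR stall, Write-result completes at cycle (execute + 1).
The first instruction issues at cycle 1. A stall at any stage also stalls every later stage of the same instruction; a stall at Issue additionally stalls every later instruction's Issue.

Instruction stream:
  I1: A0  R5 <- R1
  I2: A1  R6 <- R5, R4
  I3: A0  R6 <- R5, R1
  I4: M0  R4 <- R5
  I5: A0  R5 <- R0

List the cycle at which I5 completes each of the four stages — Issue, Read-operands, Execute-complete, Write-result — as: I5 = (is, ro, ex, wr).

I5 = (13, 14, 15, 16)

cycle 1: I1 issues→A0
cycle 2: I1 reads · I2 issues→A1
cycle 3: I1 exec-done
cycle 4: I1 writes R5
cycle 5: I2 reads
cycle 7: I2 exec-done
cycle 8: I2 writes R6
cycle 9: I3 issues→A0
cycle 10: I3 reads · I4 issues→M0
cycle 11: I3 exec-done · I4 reads
cycle 12: I3 writes R6
cycle 13: I5 issues→A0
cycle 14: I5 reads
cycle 15: I5 exec-done
cycle 16: I4 exec-done · I5 writes R5
cycle 17: I4 writes R4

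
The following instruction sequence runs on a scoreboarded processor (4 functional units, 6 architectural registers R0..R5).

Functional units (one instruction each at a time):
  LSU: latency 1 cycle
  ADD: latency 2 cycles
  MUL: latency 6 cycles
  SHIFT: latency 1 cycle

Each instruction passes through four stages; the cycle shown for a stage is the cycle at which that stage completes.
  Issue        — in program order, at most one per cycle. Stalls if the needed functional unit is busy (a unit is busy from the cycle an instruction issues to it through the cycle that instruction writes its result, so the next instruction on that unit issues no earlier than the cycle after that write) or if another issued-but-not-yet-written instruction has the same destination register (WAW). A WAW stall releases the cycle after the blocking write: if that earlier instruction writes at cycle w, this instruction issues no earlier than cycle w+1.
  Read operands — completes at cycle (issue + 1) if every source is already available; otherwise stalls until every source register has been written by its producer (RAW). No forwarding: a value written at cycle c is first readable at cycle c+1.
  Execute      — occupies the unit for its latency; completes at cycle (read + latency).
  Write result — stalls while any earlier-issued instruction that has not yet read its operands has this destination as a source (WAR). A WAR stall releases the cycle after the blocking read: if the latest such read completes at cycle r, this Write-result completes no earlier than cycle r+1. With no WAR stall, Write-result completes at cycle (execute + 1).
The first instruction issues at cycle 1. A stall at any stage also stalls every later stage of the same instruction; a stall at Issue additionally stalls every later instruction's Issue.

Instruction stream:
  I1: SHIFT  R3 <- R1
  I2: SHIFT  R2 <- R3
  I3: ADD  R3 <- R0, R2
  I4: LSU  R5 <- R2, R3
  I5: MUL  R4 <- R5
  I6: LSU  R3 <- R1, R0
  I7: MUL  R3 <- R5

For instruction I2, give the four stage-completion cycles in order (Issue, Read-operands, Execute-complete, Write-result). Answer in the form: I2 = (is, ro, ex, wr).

I2 = (5, 6, 7, 8)

t=1  I1→SHIFT
t=2  I1 RO
t=3  I1 EX
t=4  I1 WR R3
t=5  I2→SHIFT
t=6  I2 RO | I3→ADD
t=7  I2 EX | I4→LSU
t=8  I2 WR R2 | I5→MUL
t=9  I3 RO
t=11  I3 EX
t=12  I3 WR R3
t=13  I4 RO
t=14  I4 EX
t=15  I4 WR R5
t=16  I5 RO | I6→LSU
t=17  I6 RO
t=18  I6 EX
t=19  I6 WR R3
t=22  I5 EX
t=23  I5 WR R4
t=24  I7→MUL
t=25  I7 RO
t=31  I7 EX
t=32  I7 WR R3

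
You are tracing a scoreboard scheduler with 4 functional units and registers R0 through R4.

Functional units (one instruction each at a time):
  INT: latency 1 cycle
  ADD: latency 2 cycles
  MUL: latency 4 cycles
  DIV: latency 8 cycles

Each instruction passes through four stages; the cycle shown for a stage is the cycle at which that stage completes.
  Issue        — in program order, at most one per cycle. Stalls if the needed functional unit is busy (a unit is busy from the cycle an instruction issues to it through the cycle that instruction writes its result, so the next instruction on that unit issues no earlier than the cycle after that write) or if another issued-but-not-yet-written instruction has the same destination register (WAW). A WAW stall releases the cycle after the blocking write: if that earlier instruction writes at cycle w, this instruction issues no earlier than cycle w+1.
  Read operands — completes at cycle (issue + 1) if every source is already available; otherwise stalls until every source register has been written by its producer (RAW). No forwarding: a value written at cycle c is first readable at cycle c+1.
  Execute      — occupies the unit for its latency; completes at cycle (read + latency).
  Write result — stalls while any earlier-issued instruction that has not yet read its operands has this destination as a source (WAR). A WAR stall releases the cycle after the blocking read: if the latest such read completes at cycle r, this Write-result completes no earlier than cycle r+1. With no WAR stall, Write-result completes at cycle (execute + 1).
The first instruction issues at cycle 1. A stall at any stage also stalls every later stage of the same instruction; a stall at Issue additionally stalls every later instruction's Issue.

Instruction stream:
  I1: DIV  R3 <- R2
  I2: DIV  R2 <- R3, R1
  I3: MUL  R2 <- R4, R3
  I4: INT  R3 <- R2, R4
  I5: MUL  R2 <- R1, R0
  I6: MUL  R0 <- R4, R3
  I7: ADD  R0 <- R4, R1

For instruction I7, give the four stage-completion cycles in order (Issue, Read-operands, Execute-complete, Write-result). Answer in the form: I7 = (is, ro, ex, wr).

I7 = (44, 45, 47, 48)

I1 -> (1, 2, 10, 11)
I2 -> (12, 13, 21, 22)  // struct: DIV busy until I1 writes@11
I3 -> (23, 24, 28, 29)  // WAW R2: wait I2 write@22
I4 -> (24, 30, 31, 32)  // RAW R2: wait I3 write@29
I5 -> (30, 31, 35, 36)  // struct: MUL busy until I3 writes@29
I6 -> (37, 38, 42, 43)  // struct: MUL busy until I5 writes@36
I7 -> (44, 45, 47, 48)  // WAW R0: wait I6 write@43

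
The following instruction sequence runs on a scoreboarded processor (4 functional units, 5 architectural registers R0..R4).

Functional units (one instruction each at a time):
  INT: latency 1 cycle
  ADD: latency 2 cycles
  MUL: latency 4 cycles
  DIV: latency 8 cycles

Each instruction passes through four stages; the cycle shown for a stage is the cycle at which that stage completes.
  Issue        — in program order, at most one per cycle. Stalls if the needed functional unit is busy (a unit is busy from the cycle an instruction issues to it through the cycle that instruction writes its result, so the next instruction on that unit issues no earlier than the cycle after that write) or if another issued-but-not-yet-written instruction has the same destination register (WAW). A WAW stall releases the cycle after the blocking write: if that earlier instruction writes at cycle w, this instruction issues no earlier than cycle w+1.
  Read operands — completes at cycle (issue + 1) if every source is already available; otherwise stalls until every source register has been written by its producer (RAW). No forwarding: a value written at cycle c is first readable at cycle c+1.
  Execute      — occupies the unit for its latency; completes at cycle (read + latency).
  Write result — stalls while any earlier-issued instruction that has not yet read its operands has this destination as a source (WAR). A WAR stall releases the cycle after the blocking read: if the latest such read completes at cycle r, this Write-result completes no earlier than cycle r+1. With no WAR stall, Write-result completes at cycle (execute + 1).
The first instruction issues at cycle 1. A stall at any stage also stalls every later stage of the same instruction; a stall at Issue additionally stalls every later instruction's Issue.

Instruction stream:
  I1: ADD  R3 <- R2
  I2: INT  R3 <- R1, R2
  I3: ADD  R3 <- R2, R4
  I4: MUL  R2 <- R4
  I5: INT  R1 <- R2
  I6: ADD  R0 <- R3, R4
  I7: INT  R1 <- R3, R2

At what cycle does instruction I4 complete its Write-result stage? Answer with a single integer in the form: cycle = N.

  I1 | 1 | 2 | 4 | 5
  I2 | 6 | 7 | 8 | 9   WAW R3: wait I1 write@5
  I3 | 10 | 11 | 13 | 14   WAW R3: wait I2 write@9
  I4 | 11 | 12 | 16 | 17
  I5 | 12 | 18 | 19 | 20   RAW R2: wait I4 write@17
  I6 | 15 | 16 | 18 | 19   struct: ADD busy until I3 writes@14
  I7 | 21 | 22 | 23 | 24   struct: INT busy until I5 writes@20

cycle = 17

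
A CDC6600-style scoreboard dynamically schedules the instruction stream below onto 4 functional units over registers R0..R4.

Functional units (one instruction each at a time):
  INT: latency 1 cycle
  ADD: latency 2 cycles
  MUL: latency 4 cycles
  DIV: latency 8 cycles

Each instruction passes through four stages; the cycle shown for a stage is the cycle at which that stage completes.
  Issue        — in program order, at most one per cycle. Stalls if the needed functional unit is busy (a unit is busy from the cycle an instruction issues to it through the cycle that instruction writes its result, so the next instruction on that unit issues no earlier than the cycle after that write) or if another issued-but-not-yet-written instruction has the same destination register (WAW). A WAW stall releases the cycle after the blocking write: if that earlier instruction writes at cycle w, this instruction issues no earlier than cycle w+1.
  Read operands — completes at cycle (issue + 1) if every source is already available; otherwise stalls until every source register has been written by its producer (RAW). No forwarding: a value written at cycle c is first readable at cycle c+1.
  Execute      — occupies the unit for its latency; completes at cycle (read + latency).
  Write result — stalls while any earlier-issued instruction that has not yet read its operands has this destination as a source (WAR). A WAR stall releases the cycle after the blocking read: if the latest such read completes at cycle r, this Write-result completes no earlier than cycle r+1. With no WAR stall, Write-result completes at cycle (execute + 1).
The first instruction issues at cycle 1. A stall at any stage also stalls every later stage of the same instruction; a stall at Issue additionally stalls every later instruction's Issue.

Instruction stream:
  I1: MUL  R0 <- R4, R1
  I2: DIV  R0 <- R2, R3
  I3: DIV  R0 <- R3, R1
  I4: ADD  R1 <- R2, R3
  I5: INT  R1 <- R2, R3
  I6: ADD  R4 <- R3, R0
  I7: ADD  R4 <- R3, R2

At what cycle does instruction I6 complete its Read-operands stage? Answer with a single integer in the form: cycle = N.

cycle = 30

I1  is:1  ro:2  ex:6  wr:7
I2  is:8  ro:9  ex:17  wr:18  — WAW R0: wait I1 write@7
I3  is:19  ro:20  ex:28  wr:29  — struct: DIV busy until I2 writes@18
I4  is:20  ro:21  ex:23  wr:24
I5  is:25  ro:26  ex:27  wr:28  — WAW R1: wait I4 write@24
I6  is:26  ro:30  ex:32  wr:33  — RAW R0: wait I3 write@29
I7  is:34  ro:35  ex:37  wr:38  — struct: ADD busy until I6 writes@33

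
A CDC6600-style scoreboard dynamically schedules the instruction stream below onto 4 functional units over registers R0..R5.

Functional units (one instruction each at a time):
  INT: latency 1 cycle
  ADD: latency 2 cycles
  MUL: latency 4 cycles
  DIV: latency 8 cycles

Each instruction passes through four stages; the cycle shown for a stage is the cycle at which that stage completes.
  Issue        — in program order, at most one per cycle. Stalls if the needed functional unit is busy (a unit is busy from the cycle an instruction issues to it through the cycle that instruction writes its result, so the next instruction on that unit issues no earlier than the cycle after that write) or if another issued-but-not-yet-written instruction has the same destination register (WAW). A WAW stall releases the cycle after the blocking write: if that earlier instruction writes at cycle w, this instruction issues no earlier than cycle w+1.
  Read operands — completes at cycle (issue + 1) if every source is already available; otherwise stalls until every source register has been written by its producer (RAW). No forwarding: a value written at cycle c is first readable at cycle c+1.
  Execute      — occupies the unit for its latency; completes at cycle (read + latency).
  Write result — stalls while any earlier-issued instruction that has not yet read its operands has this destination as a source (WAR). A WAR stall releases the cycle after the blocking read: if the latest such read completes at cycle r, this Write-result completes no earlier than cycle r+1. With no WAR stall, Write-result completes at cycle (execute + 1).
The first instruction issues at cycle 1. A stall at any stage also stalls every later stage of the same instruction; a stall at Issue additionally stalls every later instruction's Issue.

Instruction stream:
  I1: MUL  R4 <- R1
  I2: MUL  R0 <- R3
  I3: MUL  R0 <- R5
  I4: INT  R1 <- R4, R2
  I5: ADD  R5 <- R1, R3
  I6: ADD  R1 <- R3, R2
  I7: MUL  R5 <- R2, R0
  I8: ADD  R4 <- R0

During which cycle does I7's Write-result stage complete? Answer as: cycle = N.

cycle = 31

c1: issue I1 (MUL)
c2: I1 read-ops
c6: I1 finished on MUL
c7: I1→R4
c8: issue I2 (MUL)
c9: I2 read-ops
c13: I2 finished on MUL
c14: I2→R0
c15: issue I3 (MUL)
c16: I3 read-ops | issue I4 (INT)
c17: I4 read-ops | issue I5 (ADD)
c18: I4 finished on INT
c19: I4→R1
c20: I3 finished on MUL | I5 read-ops
c21: I3→R0
c22: I5 finished on ADD
c23: I5→R5
c24: issue I6 (ADD)
c25: I6 read-ops | issue I7 (MUL)
c26: I7 read-ops
c27: I6 finished on ADD
c28: I6→R1
c29: issue I8 (ADD)
c30: I7 finished on MUL | I8 read-ops
c31: I7→R5
c32: I8 finished on ADD
c33: I8→R4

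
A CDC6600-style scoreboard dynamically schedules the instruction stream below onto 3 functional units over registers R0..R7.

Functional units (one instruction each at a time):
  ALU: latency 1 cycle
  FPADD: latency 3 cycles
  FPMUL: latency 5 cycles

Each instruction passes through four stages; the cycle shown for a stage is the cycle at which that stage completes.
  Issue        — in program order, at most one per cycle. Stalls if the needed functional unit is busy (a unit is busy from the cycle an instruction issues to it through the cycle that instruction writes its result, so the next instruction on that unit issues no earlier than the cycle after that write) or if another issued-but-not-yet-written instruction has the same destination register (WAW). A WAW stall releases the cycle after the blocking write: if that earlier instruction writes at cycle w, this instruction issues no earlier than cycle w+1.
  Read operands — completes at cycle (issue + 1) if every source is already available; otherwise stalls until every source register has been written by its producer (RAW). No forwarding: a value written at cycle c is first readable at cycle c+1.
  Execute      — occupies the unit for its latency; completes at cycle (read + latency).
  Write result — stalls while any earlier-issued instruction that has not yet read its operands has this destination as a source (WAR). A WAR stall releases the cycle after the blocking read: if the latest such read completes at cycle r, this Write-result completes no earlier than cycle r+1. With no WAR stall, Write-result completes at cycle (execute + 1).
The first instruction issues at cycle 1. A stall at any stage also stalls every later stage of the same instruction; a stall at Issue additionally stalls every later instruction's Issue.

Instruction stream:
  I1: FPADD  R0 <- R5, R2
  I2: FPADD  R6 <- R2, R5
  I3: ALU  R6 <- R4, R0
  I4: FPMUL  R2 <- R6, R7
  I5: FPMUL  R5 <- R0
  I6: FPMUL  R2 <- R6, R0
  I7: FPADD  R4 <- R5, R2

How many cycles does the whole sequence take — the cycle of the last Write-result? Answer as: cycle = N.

cycle = 44

c1: I1 dispatched to FPADD
c2: I1 operands ready
c5: I1 complete
c6: R0←I1
c7: I2 dispatched to FPADD
c8: I2 operands ready
c11: I2 complete
c12: R6←I2
c13: I3 dispatched to ALU
c14: I3 operands ready, I4 dispatched to FPMUL
c15: I3 complete
c16: R6←I3
c17: I4 operands ready
c22: I4 complete
c23: R2←I4
c24: I5 dispatched to FPMUL
c25: I5 operands ready
c30: I5 complete
c31: R5←I5
c32: I6 dispatched to FPMUL
c33: I6 operands ready, I7 dispatched to FPADD
c38: I6 complete
c39: R2←I6
c40: I7 operands ready
c43: I7 complete
c44: R4←I7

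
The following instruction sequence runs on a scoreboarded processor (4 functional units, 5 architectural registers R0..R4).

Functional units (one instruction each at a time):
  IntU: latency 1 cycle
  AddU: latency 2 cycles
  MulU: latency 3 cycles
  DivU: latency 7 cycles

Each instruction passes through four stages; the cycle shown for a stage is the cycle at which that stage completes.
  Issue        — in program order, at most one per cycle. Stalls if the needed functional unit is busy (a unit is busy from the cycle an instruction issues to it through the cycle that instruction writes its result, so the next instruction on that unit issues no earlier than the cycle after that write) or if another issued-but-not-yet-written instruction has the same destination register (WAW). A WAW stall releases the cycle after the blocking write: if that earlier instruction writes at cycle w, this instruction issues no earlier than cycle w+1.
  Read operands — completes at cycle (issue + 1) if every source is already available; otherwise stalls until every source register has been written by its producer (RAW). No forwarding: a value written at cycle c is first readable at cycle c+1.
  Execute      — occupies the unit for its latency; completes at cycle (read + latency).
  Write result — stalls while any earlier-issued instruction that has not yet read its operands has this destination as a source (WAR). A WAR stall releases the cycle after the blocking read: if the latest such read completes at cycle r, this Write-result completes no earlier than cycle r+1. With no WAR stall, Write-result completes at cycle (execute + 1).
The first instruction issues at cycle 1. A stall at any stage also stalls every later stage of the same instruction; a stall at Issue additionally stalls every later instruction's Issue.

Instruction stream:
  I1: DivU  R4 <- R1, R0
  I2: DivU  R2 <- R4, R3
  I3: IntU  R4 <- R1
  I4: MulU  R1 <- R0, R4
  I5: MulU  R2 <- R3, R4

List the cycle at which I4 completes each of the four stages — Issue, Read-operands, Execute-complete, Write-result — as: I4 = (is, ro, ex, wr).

I4 = (13, 16, 19, 20)

I1  is:1  ro:2  ex:9  wr:10
I2  is:11  ro:12  ex:19  wr:20  — struct: DivU busy until I1 writes@10
I3  is:12  ro:13  ex:14  wr:15
I4  is:13  ro:16  ex:19  wr:20  — RAW R4: wait I3 write@15
I5  is:21  ro:22  ex:25  wr:26  — struct: MulU busy until I4 writes@20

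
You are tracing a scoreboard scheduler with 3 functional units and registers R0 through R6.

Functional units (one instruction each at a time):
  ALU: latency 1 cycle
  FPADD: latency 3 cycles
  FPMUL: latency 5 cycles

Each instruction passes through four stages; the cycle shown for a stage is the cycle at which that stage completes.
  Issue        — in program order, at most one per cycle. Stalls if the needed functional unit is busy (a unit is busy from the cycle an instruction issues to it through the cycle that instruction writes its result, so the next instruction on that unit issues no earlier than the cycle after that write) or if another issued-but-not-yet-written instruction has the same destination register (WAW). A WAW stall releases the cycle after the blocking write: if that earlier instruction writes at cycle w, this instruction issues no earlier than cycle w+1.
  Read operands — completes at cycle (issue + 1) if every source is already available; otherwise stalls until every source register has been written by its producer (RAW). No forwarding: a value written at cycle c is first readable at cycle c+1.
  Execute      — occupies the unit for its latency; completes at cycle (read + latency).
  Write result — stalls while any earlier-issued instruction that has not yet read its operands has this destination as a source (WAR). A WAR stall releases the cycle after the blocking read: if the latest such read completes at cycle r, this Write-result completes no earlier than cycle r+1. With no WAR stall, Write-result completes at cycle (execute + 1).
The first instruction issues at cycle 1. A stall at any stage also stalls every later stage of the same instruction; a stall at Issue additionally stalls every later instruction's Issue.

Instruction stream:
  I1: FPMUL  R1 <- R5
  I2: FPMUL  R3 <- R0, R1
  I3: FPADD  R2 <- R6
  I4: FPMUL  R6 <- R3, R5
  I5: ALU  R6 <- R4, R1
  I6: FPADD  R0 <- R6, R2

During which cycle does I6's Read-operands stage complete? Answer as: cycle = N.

cycle = 29

cycle 1: I1 issues→FPMUL
cycle 2: I1 reads
cycle 7: I1 exec-done
cycle 8: I1 writes R1
cycle 9: I2 issues→FPMUL
cycle 10: I2 reads, I3 issues→FPADD
cycle 11: I3 reads
cycle 14: I3 exec-done
cycle 15: I2 exec-done, I3 writes R2
cycle 16: I2 writes R3
cycle 17: I4 issues→FPMUL
cycle 18: I4 reads
cycle 23: I4 exec-done
cycle 24: I4 writes R6
cycle 25: I5 issues→ALU
cycle 26: I5 reads, I6 issues→FPADD
cycle 27: I5 exec-done
cycle 28: I5 writes R6
cycle 29: I6 reads
cycle 32: I6 exec-done
cycle 33: I6 writes R0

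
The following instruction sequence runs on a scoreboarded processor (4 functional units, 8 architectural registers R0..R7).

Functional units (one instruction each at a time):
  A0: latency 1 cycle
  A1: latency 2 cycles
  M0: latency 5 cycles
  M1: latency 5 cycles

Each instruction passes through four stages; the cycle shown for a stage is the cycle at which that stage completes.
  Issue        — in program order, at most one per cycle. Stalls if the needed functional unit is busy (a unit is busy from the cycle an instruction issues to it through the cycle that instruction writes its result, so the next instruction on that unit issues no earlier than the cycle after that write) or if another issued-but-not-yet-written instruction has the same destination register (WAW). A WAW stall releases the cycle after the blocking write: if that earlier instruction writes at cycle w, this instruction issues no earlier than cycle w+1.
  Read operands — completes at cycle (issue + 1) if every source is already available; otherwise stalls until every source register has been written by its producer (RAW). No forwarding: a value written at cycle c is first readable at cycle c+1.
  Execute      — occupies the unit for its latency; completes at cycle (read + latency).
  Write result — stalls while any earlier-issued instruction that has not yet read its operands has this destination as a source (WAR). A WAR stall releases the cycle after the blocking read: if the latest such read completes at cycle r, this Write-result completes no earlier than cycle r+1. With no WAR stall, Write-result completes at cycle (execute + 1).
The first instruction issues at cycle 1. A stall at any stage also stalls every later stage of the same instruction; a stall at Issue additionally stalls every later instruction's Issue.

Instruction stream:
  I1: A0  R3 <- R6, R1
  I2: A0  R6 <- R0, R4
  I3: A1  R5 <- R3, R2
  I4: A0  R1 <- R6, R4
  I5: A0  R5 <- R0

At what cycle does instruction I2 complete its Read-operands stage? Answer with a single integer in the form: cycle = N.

cycle = 6

I1 -> (1, 2, 3, 4)
I2 -> (5, 6, 7, 8)  // struct: A0 busy until I1 writes@4
I3 -> (6, 7, 9, 10)
I4 -> (9, 10, 11, 12)  // struct: A0 busy until I2 writes@8
I5 -> (13, 14, 15, 16)  // struct: A0 busy until I4 writes@12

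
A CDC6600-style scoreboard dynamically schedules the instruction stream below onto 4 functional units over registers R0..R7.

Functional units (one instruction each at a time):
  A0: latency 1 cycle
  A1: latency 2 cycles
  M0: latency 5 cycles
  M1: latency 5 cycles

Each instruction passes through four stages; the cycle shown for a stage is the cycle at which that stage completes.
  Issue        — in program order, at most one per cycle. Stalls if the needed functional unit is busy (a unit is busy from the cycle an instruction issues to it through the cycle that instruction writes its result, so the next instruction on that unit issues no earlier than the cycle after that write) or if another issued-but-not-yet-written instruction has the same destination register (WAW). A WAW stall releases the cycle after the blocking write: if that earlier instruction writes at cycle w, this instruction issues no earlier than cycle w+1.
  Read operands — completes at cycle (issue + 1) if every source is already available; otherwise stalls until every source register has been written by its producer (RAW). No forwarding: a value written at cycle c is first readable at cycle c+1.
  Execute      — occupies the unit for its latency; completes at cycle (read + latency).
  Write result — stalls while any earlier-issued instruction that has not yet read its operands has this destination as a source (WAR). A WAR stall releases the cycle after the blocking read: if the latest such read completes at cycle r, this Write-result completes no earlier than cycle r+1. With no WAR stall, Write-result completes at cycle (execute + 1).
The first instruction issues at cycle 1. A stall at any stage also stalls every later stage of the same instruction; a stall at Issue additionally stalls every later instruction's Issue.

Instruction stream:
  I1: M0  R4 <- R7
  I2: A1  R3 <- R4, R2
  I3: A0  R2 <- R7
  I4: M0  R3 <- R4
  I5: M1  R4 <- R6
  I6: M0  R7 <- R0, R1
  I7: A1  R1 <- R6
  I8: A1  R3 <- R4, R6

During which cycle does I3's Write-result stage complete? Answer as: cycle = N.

[I1] 1/2/7/8
[I2] 2/9/11/12  (RAW R4: wait I1 write@8)
[I3] 3/4/5/10  (WAR R2: wait I2 read@9)
[I4] 13/14/19/20  (WAW R3: wait I2 write@12)
[I5] 14/15/20/21
[I6] 21/22/27/28  (struct: M0 busy until I4 writes@20)
[I7] 22/23/25/26
[I8] 27/28/30/31  (struct: A1 busy until I7 writes@26)

cycle = 10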